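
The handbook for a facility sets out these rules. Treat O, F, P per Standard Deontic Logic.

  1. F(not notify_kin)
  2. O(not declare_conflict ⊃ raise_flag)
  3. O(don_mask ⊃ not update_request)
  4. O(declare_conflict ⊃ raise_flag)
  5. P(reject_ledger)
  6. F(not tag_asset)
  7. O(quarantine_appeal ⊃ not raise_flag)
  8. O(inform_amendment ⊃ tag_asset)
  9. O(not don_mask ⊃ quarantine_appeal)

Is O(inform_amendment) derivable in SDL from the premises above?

Premise 8 is O(inform_amendment ⊃ tag_asset); even if O(tag_asset) held, inferring O(inform_amendment) would be affirming the consequent — invalid.
No other premise forces O(inform_amendment). An ideal world satisfying every premise can still have inform_amendment false, so O(inform_amendment) is not derivable.

No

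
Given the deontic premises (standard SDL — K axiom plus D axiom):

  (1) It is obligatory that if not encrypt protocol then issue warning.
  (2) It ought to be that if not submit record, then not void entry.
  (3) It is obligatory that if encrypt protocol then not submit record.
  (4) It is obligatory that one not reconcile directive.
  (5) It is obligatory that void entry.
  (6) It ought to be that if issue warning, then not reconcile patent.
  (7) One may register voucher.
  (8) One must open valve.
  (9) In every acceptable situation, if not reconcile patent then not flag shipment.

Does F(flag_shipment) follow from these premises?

Premise 5 states O(void_entry) outright.
The contrapositive of premise 2 (O(¬submit_record → ¬void_entry)) is O(void_entry → submit_record), and O(void_entry) is already established, so O(submit_record).
Premise 3, O(encrypt_protocol → ¬submit_record), contraposes to O(submit_record → ¬encrypt_protocol); with O(submit_record) we get O(¬encrypt_protocol).
From O(¬encrypt_protocol) and premise 1, O(¬encrypt_protocol → issue_warning), we obtain O(issue_warning).
Applying K to premise 6 (O(issue_warning → ¬reconcile_patent)) and O(issue_warning) yields O(¬reconcile_patent).
Applying K to premise 9 (O(¬reconcile_patent → ¬flag_shipment)) and O(¬reconcile_patent) yields O(¬flag_shipment).
Premises 4, 7, 8 do not contribute to this derivation.
So O(¬flag_shipment) holds, i.e. F(flag_shipment). The claim follows.

Yes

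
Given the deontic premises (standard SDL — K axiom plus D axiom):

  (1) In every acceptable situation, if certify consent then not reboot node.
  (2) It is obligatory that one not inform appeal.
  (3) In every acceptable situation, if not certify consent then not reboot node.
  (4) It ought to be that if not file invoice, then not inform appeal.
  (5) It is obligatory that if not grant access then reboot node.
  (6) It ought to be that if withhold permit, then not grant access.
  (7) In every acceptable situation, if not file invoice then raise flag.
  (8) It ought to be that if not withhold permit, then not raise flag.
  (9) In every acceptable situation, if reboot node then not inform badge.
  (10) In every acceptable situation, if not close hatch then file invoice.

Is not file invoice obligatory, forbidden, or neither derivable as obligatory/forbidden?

Premises 3 and 1 cover both cases: O(¬certify_consent → ¬reboot_node) and O(certify_consent → ¬reboot_node). Since ¬certify_consent ∨ certify_consent is a tautology, O(¬reboot_node) follows.
The contrapositive of premise 5 (O(¬grant_access → reboot_node)) is O(¬reboot_node → grant_access), and O(¬reboot_node) is already established, so O(grant_access).
Premise 6, O(withhold_permit → ¬grant_access), contraposes to O(grant_access → ¬withhold_permit); with O(grant_access) we get O(¬withhold_permit).
Premise 8 is O(¬withhold_permit → ¬raise_flag); since O(¬withhold_permit), deontic closure gives O(¬raise_flag).
The contrapositive of premise 7 (O(¬file_invoice → raise_flag)) is O(¬raise_flag → file_invoice), and O(¬raise_flag) is already established, so O(file_invoice).
Premises 2, 4, 9, 10 do not contribute to this derivation.
Thus O(file_invoice), which is F(¬file_invoice): ¬file_invoice is forbidden.

Forbidden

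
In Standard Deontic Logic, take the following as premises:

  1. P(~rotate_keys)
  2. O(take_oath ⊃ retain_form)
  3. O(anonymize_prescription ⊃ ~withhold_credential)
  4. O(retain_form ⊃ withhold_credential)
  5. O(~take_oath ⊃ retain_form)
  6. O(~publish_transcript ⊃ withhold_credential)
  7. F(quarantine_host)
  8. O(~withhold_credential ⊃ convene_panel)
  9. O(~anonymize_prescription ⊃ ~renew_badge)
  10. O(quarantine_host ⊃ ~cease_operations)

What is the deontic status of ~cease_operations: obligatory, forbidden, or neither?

Neither

Premise 10 is O(quarantine_host ⊃ ~cease_operations), but O(quarantine_host) is not derivable from the premises, so it does not yield O(~cease_operations).
No premise or chain of K-axiom applications forces O(~cease_operations), and none forces O(cease_operations). So ~cease_operations is neither obligatory nor forbidden under these norms.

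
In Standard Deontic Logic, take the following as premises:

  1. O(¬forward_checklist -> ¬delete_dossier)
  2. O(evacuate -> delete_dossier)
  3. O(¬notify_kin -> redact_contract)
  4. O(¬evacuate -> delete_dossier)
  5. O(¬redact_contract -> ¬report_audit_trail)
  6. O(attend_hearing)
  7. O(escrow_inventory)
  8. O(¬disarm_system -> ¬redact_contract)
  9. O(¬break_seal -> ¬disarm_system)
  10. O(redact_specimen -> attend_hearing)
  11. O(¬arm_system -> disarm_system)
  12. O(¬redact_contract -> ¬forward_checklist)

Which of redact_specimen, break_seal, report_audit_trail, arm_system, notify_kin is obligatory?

By case analysis on evacuate: premise 2 gives O(evacuate -> delete_dossier) and premise 4 gives O(¬evacuate -> delete_dossier), so O(delete_dossier) either way.
Premise 1, O(¬forward_checklist -> ¬delete_dossier), contraposes to O(delete_dossier -> forward_checklist); with O(delete_dossier) we get O(forward_checklist).
Premise 12, O(¬redact_contract -> ¬forward_checklist), contraposes to O(forward_checklist -> redact_contract); with O(forward_checklist) we get O(redact_contract).
Premise 8, O(¬disarm_system -> ¬redact_contract), contraposes to O(redact_contract -> disarm_system); with O(redact_contract) we get O(disarm_system).
Premise 9, O(¬break_seal -> ¬disarm_system), contraposes to O(disarm_system -> break_seal); with O(disarm_system) we get O(break_seal).
So O(break_seal) holds — break_seal is obligatory. None of the other listed options is made obligatory by any chain of premises.

break_seal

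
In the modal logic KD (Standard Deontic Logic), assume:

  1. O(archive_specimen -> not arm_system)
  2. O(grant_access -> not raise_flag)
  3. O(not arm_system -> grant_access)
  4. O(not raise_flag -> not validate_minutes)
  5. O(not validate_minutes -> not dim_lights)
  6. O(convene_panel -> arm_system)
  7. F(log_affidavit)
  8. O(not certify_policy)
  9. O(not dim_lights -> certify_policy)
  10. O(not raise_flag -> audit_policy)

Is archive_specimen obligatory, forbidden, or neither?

From premise 8 we have O(not certify_policy).
Premise 9 is O(not dim_lights -> certify_policy); contrapositively O(not certify_policy -> dim_lights). Since O(not certify_policy) holds, K gives O(dim_lights).
Premise 5 is O(not validate_minutes -> not dim_lights); contrapositively O(dim_lights -> validate_minutes). Since O(dim_lights) holds, K gives O(validate_minutes).
Premise 4 is O(not raise_flag -> not validate_minutes); contrapositively O(validate_minutes -> raise_flag). Since O(validate_minutes) holds, K gives O(raise_flag).
Premise 2, O(grant_access -> not raise_flag), contraposes to O(raise_flag -> not grant_access); with O(raise_flag) we get O(not grant_access).
Premise 3, O(not arm_system -> grant_access), contraposes to O(not grant_access -> arm_system); with O(not grant_access) we get O(arm_system).
Premise 1 is O(archive_specimen -> not arm_system); contrapositively O(arm_system -> not archive_specimen). Since O(arm_system) holds, K gives O(not archive_specimen).
Premises 6, 7, 10 do not contribute to this derivation.
Thus O(not archive_specimen), which is F(archive_specimen): archive_specimen is forbidden.

Forbidden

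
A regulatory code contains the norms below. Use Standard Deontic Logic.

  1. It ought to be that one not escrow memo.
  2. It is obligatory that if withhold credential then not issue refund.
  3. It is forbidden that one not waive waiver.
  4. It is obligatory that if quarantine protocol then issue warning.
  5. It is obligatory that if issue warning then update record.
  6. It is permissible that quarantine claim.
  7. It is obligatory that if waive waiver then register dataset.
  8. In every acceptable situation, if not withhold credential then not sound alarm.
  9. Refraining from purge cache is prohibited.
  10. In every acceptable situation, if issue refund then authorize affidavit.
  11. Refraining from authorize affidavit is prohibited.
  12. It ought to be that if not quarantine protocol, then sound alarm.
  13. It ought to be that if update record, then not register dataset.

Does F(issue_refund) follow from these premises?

Yes

Premise 3 is F(¬waive_waiver), i.e. O(waive_waiver).
Applying K to premise 7 (O(waive_waiver → register_dataset)) and O(waive_waiver) yields O(register_dataset).
Premise 13, O(update_record → ¬register_dataset), contraposes to O(register_dataset → ¬update_record); with O(register_dataset) we get O(¬update_record).
Premise 5 is O(issue_warning → update_record); contrapositively O(¬update_record → ¬issue_warning). Since O(¬update_record) holds, K gives O(¬issue_warning).
Premise 4 is O(quarantine_protocol → issue_warning); contrapositively O(¬issue_warning → ¬quarantine_protocol). Since O(¬issue_warning) holds, K gives O(¬quarantine_protocol).
From O(¬quarantine_protocol) and premise 12, O(¬quarantine_protocol → sound_alarm), we obtain O(sound_alarm).
Premise 8, O(¬withhold_credential → ¬sound_alarm), contraposes to O(sound_alarm → withhold_credential); with O(sound_alarm) we get O(withhold_credential).
Applying K to premise 2 (O(withhold_credential → ¬issue_refund)) and O(withhold_credential) yields O(¬issue_refund).
Premises 1, 6, 9, 10, 11 do not contribute to this derivation.
So O(¬issue_refund) holds, i.e. F(issue_refund). The claim follows.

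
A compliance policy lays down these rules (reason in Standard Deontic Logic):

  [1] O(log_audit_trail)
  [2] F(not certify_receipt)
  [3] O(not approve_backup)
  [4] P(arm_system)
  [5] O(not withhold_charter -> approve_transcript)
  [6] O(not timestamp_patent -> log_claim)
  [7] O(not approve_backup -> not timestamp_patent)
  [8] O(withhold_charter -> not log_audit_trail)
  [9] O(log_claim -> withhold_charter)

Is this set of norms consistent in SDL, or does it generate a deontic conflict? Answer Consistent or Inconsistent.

Premise 3 gives O(not approve_backup).
Premise 7 is O(not approve_backup -> not timestamp_patent); since O(not approve_backup), deontic closure gives O(not timestamp_patent).
Applying K to premise 6 (O(not timestamp_patent -> log_claim)) and O(not timestamp_patent) yields O(log_claim).
With premise 9, O(log_claim -> withhold_charter), the K-axiom yields O(withhold_charter).
Premise 8 is O(withhold_charter -> not log_audit_trail); since O(withhold_charter), deontic closure gives O(not log_audit_trail).
But premise 1 directly asserts O(log_audit_trail).
We now have both O(not log_audit_trail) and O(log_audit_trail) — log_audit_trail is simultaneously obligatory and forbidden, violating the D-axiom.

Inconsistent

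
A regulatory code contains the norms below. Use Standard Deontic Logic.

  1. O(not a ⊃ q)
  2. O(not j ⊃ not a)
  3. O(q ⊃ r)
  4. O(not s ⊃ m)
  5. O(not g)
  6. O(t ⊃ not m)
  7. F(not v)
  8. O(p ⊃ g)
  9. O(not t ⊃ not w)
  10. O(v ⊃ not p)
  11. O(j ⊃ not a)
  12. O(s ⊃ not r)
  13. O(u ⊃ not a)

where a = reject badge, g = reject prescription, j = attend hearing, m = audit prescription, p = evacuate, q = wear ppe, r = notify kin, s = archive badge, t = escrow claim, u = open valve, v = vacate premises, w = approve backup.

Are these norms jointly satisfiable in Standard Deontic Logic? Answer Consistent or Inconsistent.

Consistent

Premise 8 is O(p ⊃ g), but O(p) is not derivable from the premises, so it does not yield O(g).
So O(g) is not derivable, and the apparent clash with O(not g) does not arise.
A world satisfying every obligation exists (e.g. a=false, g=false, j=false, m=true, p=false, q=true, r=true, s=false, t=false, u=false, v=true, w=false); no atom is both obligatory and forbidden, so the set is consistent.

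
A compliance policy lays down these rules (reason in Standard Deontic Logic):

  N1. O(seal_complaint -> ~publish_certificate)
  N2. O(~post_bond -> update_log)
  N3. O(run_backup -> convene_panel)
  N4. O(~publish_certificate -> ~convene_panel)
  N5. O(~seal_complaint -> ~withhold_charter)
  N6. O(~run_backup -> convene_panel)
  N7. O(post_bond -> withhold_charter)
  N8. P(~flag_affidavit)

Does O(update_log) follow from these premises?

Yes

Premises 6 and 3 are O(~run_backup -> convene_panel) and O(run_backup -> convene_panel); every ideal world satisfies ~run_backup or run_backup, so in either case convene_panel holds — hence O(convene_panel).
The contrapositive of premise 4 (O(~publish_certificate -> ~convene_panel)) is O(convene_panel -> publish_certificate), and O(convene_panel) is already established, so O(publish_certificate).
Premise 1 is O(seal_complaint -> ~publish_certificate); contrapositively O(publish_certificate -> ~seal_complaint). Since O(publish_certificate) holds, K gives O(~seal_complaint).
Premise 5 is O(~seal_complaint -> ~withhold_charter); since O(~seal_complaint), deontic closure gives O(~withhold_charter).
Premise 7, O(post_bond -> withhold_charter), contraposes to O(~withhold_charter -> ~post_bond); with O(~withhold_charter) we get O(~post_bond).
From O(~post_bond) and premise 2, O(~post_bond -> update_log), we obtain O(update_log).
Premise 8 does not contribute to this derivation.
So O(update_log) follows.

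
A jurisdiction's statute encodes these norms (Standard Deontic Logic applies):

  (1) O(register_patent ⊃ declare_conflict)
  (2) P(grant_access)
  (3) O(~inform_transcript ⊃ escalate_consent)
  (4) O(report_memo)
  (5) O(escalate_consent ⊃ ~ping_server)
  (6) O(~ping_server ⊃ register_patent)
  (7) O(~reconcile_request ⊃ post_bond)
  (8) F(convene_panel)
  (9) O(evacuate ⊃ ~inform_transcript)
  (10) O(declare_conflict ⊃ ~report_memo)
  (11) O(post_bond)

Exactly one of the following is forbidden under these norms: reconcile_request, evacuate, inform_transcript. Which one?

evacuate

Premise 4 states O(report_memo) outright.
The contrapositive of premise 10 (O(declare_conflict ⊃ ~report_memo)) is O(report_memo ⊃ ~declare_conflict), and O(report_memo) is already established, so O(~declare_conflict).
The contrapositive of premise 1 (O(register_patent ⊃ declare_conflict)) is O(~declare_conflict ⊃ ~register_patent), and O(~declare_conflict) is already established, so O(~register_patent).
The contrapositive of premise 6 (O(~ping_server ⊃ register_patent)) is O(~register_patent ⊃ ping_server), and O(~register_patent) is already established, so O(ping_server).
Premise 5 is O(escalate_consent ⊃ ~ping_server); contrapositively O(ping_server ⊃ ~escalate_consent). Since O(ping_server) holds, K gives O(~escalate_consent).
Premise 3 is O(~inform_transcript ⊃ escalate_consent); contrapositively O(~escalate_consent ⊃ inform_transcript). Since O(~escalate_consent) holds, K gives O(inform_transcript).
Premise 9 is O(evacuate ⊃ ~inform_transcript); contrapositively O(inform_transcript ⊃ ~evacuate). Since O(inform_transcript) holds, K gives O(~evacuate).
So O(~evacuate) holds, i.e. evacuate is forbidden. None of the other listed options is forbidden under the premises.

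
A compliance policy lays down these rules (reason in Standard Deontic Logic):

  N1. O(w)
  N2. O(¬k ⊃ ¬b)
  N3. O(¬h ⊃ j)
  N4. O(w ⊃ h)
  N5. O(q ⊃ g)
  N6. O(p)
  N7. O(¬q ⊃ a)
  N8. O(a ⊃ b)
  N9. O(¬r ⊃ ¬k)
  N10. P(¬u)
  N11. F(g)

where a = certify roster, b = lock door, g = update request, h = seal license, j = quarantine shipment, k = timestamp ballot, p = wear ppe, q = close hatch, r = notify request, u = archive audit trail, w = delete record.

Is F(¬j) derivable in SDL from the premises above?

No

Premise 3 is O(¬h ⊃ j), but O(¬h) is not derivable from the premises, so it does not yield O(j).
No other premise forces O(j). An ideal world satisfying every premise can still have ¬j true, so F(¬j) is not derivable.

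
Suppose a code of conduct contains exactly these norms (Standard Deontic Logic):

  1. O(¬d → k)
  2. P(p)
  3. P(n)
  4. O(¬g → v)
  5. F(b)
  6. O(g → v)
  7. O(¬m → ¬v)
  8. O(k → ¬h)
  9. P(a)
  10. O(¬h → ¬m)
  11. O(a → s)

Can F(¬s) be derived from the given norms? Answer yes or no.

No

Premise 11 is O(a → s), but O(a) is not derivable from the premises (the permission P(a) asserts only ¬O(¬a), not O(a)), so it does not yield O(s).
No other premise forces O(s). An ideal world satisfying every premise can still have ¬s true, so F(¬s) is not derivable.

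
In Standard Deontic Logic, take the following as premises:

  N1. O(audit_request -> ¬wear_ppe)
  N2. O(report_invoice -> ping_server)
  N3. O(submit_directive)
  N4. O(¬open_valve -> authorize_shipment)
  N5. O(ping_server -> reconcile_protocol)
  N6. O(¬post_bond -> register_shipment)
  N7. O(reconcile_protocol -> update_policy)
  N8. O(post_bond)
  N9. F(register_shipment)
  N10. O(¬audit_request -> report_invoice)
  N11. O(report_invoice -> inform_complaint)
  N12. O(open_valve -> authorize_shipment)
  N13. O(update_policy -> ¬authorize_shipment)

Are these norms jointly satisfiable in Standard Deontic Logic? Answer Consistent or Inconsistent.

Consistent

Premise 6 is O(¬post_bond -> register_shipment), but O(¬post_bond) is not derivable from the premises, so it does not yield O(register_shipment).
So O(register_shipment) is not derivable, and the apparent clash with O(¬register_shipment) does not arise.
A world satisfying every obligation exists (e.g. audit_request=true, authorize_shipment=true, inform_complaint=false, open_valve=false, ping_server=false, post_bond=true, reconcile_protocol=false, register_shipment=false, report_invoice=false, submit_directive=true, update_policy=false, wear_ppe=false); no atom is both obligatory and forbidden, so the set is consistent.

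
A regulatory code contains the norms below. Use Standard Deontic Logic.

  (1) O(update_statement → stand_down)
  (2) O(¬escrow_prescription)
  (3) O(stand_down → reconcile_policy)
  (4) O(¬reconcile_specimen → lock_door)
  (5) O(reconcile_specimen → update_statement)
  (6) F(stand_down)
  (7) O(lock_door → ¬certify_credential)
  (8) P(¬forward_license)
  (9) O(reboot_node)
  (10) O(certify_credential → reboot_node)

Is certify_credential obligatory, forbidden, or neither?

Forbidden

Premise 6, F(stand_down), is equivalent to O(¬stand_down).
The contrapositive of premise 1 (O(update_statement → stand_down)) is O(¬stand_down → ¬update_statement), and O(¬stand_down) is already established, so O(¬update_statement).
Premise 5 is O(reconcile_specimen → update_statement); contrapositively O(¬update_statement → ¬reconcile_specimen). Since O(¬update_statement) holds, K gives O(¬reconcile_specimen).
With premise 4, O(¬reconcile_specimen → lock_door), the K-axiom yields O(lock_door).
Premise 7 is O(lock_door → ¬certify_credential); since O(lock_door), deontic closure gives O(¬certify_credential).
Premises 2, 3, 8, 9, 10 do not contribute to this derivation.
Thus O(¬certify_credential), which is F(certify_credential): certify_credential is forbidden.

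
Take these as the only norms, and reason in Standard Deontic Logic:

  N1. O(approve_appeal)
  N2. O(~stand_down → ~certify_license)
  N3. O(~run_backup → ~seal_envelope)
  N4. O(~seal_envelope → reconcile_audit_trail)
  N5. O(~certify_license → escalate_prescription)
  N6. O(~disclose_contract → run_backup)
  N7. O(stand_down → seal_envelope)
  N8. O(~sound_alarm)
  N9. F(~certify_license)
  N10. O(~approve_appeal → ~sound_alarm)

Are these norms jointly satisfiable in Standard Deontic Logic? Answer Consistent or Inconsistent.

Premise 10 is O(~approve_appeal → ~sound_alarm); even if O(~sound_alarm) held, inferring O(~approve_appeal) would be affirming the consequent — invalid.
So O(~approve_appeal) is not derivable, and the apparent clash with O(approve_appeal) does not arise.
A world satisfying every obligation exists (e.g. approve_appeal=true, certify_license=true, disclose_contract=false, escalate_prescription=false, reconcile_audit_trail=false, run_backup=true, seal_envelope=true, sound_alarm=false, stand_down=true); no atom is both obligatory and forbidden, so the set is consistent.

Consistent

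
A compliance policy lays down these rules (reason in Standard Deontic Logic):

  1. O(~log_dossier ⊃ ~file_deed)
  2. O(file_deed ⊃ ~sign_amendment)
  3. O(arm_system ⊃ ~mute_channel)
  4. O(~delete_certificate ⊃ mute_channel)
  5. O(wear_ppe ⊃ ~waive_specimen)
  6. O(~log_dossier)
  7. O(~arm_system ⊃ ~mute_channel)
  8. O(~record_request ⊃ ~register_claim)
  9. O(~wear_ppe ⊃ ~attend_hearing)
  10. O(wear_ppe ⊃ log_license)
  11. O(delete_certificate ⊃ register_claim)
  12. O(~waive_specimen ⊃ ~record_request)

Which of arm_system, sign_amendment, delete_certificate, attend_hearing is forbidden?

attend_hearing

By case analysis on arm_system: premise 3 gives O(arm_system ⊃ ~mute_channel) and premise 7 gives O(~arm_system ⊃ ~mute_channel), so O(~mute_channel) either way.
Premise 4 is O(~delete_certificate ⊃ mute_channel); contrapositively O(~mute_channel ⊃ delete_certificate). Since O(~mute_channel) holds, K gives O(delete_certificate).
Applying K to premise 11 (O(delete_certificate ⊃ register_claim)) and O(delete_certificate) yields O(register_claim).
The contrapositive of premise 8 (O(~record_request ⊃ ~register_claim)) is O(register_claim ⊃ record_request), and O(register_claim) is already established, so O(record_request).
Premise 12, O(~waive_specimen ⊃ ~record_request), contraposes to O(record_request ⊃ waive_specimen); with O(record_request) we get O(waive_specimen).
Premise 5, O(wear_ppe ⊃ ~waive_specimen), contraposes to O(waive_specimen ⊃ ~wear_ppe); with O(waive_specimen) we get O(~wear_ppe).
Applying K to premise 9 (O(~wear_ppe ⊃ ~attend_hearing)) and O(~wear_ppe) yields O(~attend_hearing).
So O(~attend_hearing) holds, i.e. attend_hearing is forbidden. None of the other listed options is forbidden under the premises.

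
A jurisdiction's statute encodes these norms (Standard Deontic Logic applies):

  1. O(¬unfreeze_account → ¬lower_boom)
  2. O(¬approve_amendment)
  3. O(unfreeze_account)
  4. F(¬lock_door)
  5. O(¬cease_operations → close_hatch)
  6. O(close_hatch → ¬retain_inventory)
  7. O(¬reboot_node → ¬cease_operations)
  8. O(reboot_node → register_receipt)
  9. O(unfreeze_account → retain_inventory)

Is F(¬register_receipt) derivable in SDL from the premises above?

Yes

From premise 3 we have O(unfreeze_account).
With premise 9, O(unfreeze_account → retain_inventory), the K-axiom yields O(retain_inventory).
Premise 6 is O(close_hatch → ¬retain_inventory); contrapositively O(retain_inventory → ¬close_hatch). Since O(retain_inventory) holds, K gives O(¬close_hatch).
The contrapositive of premise 5 (O(¬cease_operations → close_hatch)) is O(¬close_hatch → cease_operations), and O(¬close_hatch) is already established, so O(cease_operations).
Premise 7 is O(¬reboot_node → ¬cease_operations); contrapositively O(cease_operations → reboot_node). Since O(cease_operations) holds, K gives O(reboot_node).
Applying K to premise 8 (O(reboot_node → register_receipt)) and O(reboot_node) yields O(register_receipt).
Premises 1, 2, 4 do not contribute to this derivation.
So O(register_receipt) holds, i.e. F(¬register_receipt). The claim follows.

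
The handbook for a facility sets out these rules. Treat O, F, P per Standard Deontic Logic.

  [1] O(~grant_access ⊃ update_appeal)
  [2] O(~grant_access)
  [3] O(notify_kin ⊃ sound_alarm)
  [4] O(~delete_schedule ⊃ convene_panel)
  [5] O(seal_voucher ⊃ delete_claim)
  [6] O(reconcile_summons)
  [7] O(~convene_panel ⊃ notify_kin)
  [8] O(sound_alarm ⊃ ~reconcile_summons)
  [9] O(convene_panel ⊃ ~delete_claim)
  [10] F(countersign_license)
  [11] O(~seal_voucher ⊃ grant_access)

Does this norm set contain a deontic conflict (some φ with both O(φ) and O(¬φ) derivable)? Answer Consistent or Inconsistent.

From premise 6 we have O(reconcile_summons).
Premise 8, O(sound_alarm ⊃ ~reconcile_summons), contraposes to O(reconcile_summons ⊃ ~sound_alarm); with O(reconcile_summons) we get O(~sound_alarm).
Premise 3 is O(notify_kin ⊃ sound_alarm); contrapositively O(~sound_alarm ⊃ ~notify_kin). Since O(~sound_alarm) holds, K gives O(~notify_kin).
Premise 7 is O(~convene_panel ⊃ notify_kin); contrapositively O(~notify_kin ⊃ convene_panel). Since O(~notify_kin) holds, K gives O(convene_panel).
From O(convene_panel) and premise 9, O(convene_panel ⊃ ~delete_claim), we obtain O(~delete_claim).
Premise 5 is O(seal_voucher ⊃ delete_claim); contrapositively O(~delete_claim ⊃ ~seal_voucher). Since O(~delete_claim) holds, K gives O(~seal_voucher).
With premise 11, O(~seal_voucher ⊃ grant_access), the K-axiom yields O(grant_access).
But premise 2 directly asserts O(~grant_access).
We now have both O(grant_access) and O(~grant_access) — grant_access is simultaneously obligatory and forbidden, violating the D-axiom.

Inconsistent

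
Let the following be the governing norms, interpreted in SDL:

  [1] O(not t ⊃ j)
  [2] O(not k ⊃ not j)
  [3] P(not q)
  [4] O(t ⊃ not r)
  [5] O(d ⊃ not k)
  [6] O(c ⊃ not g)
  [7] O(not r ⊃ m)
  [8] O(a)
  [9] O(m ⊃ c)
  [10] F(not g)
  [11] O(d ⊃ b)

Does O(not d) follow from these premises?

Yes

F(not g) at premise 10 means O(g).
Premise 6 is O(c ⊃ not g); contrapositively O(g ⊃ not c). Since O(g) holds, K gives O(not c).
Premise 9 is O(m ⊃ c); contrapositively O(not c ⊃ not m). Since O(not c) holds, K gives O(not m).
Premise 7, O(not r ⊃ m), contraposes to O(not m ⊃ r); with O(not m) we get O(r).
Premise 4, O(t ⊃ not r), contraposes to O(r ⊃ not t); with O(r) we get O(not t).
Applying K to premise 1 (O(not t ⊃ j)) and O(not t) yields O(j).
Premise 2 is O(not k ⊃ not j); contrapositively O(j ⊃ k). Since O(j) holds, K gives O(k).
Premise 5 is O(d ⊃ not k); contrapositively O(k ⊃ not d). Since O(k) holds, K gives O(not d).
Premises 3, 8, 11 do not contribute to this derivation.
So O(not d) follows.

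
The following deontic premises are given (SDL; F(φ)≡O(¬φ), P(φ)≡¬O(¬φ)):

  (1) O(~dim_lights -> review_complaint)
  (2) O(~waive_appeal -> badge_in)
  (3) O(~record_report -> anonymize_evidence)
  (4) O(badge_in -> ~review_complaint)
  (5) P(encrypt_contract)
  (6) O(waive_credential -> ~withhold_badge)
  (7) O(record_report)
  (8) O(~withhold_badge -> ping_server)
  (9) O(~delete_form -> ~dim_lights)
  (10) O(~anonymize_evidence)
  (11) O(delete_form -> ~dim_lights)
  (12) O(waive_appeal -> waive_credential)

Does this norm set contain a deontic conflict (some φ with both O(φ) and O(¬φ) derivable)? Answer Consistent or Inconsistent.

Consistent

Premise 3 is O(~record_report -> anonymize_evidence), but O(~record_report) is not derivable from the premises, so it does not yield O(anonymize_evidence).
So O(anonymize_evidence) is not derivable, and the apparent clash with O(~anonymize_evidence) does not arise.
A world satisfying every obligation exists (e.g. anonymize_evidence=false, badge_in=false, delete_form=false, dim_lights=false, encrypt_contract=false, ping_server=true, record_report=true, review_complaint=true, waive_appeal=true, waive_credential=true, withhold_badge=false); no atom is both obligatory and forbidden, so the set is consistent.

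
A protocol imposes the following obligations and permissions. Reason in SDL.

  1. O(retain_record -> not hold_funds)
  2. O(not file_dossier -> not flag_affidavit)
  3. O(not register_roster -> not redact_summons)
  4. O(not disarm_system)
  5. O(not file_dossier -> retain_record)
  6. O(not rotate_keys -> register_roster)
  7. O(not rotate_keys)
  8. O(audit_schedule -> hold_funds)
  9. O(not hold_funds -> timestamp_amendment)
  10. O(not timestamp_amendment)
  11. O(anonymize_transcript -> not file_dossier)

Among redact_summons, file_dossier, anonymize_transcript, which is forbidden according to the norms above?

Premise 10 states O(not timestamp_amendment) outright.
Premise 9, O(not hold_funds -> timestamp_amendment), contraposes to O(not timestamp_amendment -> hold_funds); with O(not timestamp_amendment) we get O(hold_funds).
Premise 1, O(retain_record -> not hold_funds), contraposes to O(hold_funds -> not retain_record); with O(hold_funds) we get O(not retain_record).
Premise 5, O(not file_dossier -> retain_record), contraposes to O(not retain_record -> file_dossier); with O(not retain_record) we get O(file_dossier).
Premise 11 is O(anonymize_transcript -> not file_dossier); contrapositively O(file_dossier -> not anonymize_transcript). Since O(file_dossier) holds, K gives O(not anonymize_transcript).
So O(not anonymize_transcript) holds, i.e. anonymize_transcript is forbidden. None of the other listed options is forbidden under the premises.

anonymize_transcript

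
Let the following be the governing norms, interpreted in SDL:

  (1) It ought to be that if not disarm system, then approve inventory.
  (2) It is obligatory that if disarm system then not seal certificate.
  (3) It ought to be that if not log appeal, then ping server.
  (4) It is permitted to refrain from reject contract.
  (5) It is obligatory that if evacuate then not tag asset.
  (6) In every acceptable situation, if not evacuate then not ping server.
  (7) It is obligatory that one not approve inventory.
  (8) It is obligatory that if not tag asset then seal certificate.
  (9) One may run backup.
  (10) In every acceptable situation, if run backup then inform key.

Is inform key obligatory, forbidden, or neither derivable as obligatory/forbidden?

Premise 10 is O(run_backup → inform_key), but O(run_backup) is not derivable from the premises (the permission P(run_backup) asserts only ¬O(¬run_backup), not O(run_backup)), so it does not yield O(inform_key).
No premise or chain of K-axiom applications forces O(inform_key), and none forces O(¬inform_key). So inform_key is neither obligatory nor forbidden under these norms.

Neither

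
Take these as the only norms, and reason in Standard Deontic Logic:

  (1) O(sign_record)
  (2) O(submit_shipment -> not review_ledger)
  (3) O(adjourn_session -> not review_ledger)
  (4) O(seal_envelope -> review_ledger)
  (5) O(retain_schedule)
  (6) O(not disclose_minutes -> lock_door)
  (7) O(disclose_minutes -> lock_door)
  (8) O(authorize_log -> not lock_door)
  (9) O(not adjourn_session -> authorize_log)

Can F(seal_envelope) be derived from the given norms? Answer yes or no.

Premises 7 and 6 are O(disclose_minutes -> lock_door) and O(not disclose_minutes -> lock_door); every ideal world satisfies disclose_minutes or not disclose_minutes, so in either case lock_door holds — hence O(lock_door).
Premise 8, O(authorize_log -> not lock_door), contraposes to O(lock_door -> not authorize_log); with O(lock_door) we get O(not authorize_log).
The contrapositive of premise 9 (O(not adjourn_session -> authorize_log)) is O(not authorize_log -> adjourn_session), and O(not authorize_log) is already established, so O(adjourn_session).
From O(adjourn_session) and premise 3, O(adjourn_session -> not review_ledger), we obtain O(not review_ledger).
Premise 4 is O(seal_envelope -> review_ledger); contrapositively O(not review_ledger -> not seal_envelope). Since O(not review_ledger) holds, K gives O(not seal_envelope).
Premises 1, 2, 5 do not contribute to this derivation.
So O(not seal_envelope) holds, i.e. F(seal_envelope). The claim follows.

Yes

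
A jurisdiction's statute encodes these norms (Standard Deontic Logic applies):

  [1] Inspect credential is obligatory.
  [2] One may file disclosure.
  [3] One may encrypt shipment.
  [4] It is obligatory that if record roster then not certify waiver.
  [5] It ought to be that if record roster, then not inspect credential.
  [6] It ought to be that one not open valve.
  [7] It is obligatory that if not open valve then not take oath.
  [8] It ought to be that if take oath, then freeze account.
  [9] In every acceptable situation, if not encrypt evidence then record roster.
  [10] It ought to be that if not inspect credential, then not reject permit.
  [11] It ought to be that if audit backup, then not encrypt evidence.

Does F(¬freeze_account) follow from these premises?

Premise 8 is O(take_oath → freeze_account), but O(take_oath) is not derivable from the premises, so it does not yield O(freeze_account).
No other premise forces O(freeze_account). An ideal world satisfying every premise can still have ¬freeze_account true, so F(¬freeze_account) is not derivable.

No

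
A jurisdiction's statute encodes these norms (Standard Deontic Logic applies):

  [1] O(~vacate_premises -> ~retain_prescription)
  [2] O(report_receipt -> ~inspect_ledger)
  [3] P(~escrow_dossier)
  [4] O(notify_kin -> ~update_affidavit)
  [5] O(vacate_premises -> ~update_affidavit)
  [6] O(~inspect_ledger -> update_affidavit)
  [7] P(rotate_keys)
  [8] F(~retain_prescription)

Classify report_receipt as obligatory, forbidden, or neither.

Premise 8, F(~retain_prescription), is equivalent to O(retain_prescription).
The contrapositive of premise 1 (O(~vacate_premises -> ~retain_prescription)) is O(retain_prescription -> vacate_premises), and O(retain_prescription) is already established, so O(vacate_premises).
From O(vacate_premises) and premise 5, O(vacate_premises -> ~update_affidavit), we obtain O(~update_affidavit).
Premise 6 is O(~inspect_ledger -> update_affidavit); contrapositively O(~update_affidavit -> inspect_ledger). Since O(~update_affidavit) holds, K gives O(inspect_ledger).
Premise 2 is O(report_receipt -> ~inspect_ledger); contrapositively O(inspect_ledger -> ~report_receipt). Since O(inspect_ledger) holds, K gives O(~report_receipt).
Premises 3, 4, 7 do not contribute to this derivation.
Thus O(~report_receipt), which is F(report_receipt): report_receipt is forbidden.

Forbidden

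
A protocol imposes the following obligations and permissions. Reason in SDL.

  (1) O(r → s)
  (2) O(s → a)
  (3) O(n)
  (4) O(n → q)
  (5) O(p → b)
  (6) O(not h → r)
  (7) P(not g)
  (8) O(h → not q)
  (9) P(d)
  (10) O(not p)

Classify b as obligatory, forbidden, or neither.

Neither

Premise 5 is O(p → b), but O(p) is not derivable from the premises, so it does not yield O(b).
No premise or chain of K-axiom applications forces O(b), and none forces O(not b). So b is neither obligatory nor forbidden under these norms.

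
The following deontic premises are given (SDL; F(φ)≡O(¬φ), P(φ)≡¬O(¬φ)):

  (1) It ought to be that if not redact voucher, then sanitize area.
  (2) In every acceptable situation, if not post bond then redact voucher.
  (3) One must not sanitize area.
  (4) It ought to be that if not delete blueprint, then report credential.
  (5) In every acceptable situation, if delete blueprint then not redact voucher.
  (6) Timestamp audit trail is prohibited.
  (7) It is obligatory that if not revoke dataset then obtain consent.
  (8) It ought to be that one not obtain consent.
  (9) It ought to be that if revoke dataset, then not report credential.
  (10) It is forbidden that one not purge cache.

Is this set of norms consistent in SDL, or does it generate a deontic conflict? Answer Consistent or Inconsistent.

F(sanitize_area) at premise 3 means O(¬sanitize_area).
Premise 1 is O(¬redact_voucher → sanitize_area); contrapositively O(¬sanitize_area → redact_voucher). Since O(¬sanitize_area) holds, K gives O(redact_voucher).
The contrapositive of premise 5 (O(delete_blueprint → ¬redact_voucher)) is O(redact_voucher → ¬delete_blueprint), and O(redact_voucher) is already established, so O(¬delete_blueprint).
From O(¬delete_blueprint) and premise 4, O(¬delete_blueprint → report_credential), we obtain O(report_credential).
Premise 9, O(revoke_dataset → ¬report_credential), contraposes to O(report_credential → ¬revoke_dataset); with O(report_credential) we get O(¬revoke_dataset).
Applying K to premise 7 (O(¬revoke_dataset → obtain_consent)) and O(¬revoke_dataset) yields O(obtain_consent).
However, premise 8 gives O(¬obtain_consent).
We now have both O(obtain_consent) and O(¬obtain_consent) — obtain_consent is simultaneously obligatory and forbidden, violating the D-axiom.

Inconsistent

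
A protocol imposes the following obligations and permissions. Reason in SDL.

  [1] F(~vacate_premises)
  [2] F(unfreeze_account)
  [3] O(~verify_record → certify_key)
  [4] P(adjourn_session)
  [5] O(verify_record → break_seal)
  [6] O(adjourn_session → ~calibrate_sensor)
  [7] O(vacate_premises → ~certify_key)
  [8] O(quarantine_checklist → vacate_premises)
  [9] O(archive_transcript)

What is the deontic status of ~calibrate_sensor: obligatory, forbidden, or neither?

Premise 6 is O(adjourn_session → ~calibrate_sensor), but O(adjourn_session) is not derivable from the premises (the permission P(adjourn_session) asserts only ~O(~adjourn_session), not O(adjourn_session)), so it does not yield O(~calibrate_sensor).
No premise or chain of K-axiom applications forces O(~calibrate_sensor), and none forces O(calibrate_sensor). So ~calibrate_sensor is neither obligatory nor forbidden under these norms.

Neither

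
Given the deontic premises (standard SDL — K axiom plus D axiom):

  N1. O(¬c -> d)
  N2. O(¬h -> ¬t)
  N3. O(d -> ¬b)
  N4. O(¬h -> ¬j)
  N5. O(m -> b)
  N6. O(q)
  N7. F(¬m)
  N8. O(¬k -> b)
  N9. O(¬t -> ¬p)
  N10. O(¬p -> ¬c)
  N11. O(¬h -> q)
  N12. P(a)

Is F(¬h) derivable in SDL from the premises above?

Yes

Premise 7 is F(¬m), i.e. O(m).
Applying K to premise 5 (O(m -> b)) and O(m) yields O(b).
Premise 3, O(d -> ¬b), contraposes to O(b -> ¬d); with O(b) we get O(¬d).
The contrapositive of premise 1 (O(¬c -> d)) is O(¬d -> c), and O(¬d) is already established, so O(c).
Premise 10 is O(¬p -> ¬c); contrapositively O(c -> p). Since O(c) holds, K gives O(p).
Premise 9, O(¬t -> ¬p), contraposes to O(p -> t); with O(p) we get O(t).
Premise 2, O(¬h -> ¬t), contraposes to O(t -> h); with O(t) we get O(h).
Premises 4, 6, 8, 11, 12 do not contribute to this derivation.
So O(h) holds, i.e. F(¬h). The claim follows.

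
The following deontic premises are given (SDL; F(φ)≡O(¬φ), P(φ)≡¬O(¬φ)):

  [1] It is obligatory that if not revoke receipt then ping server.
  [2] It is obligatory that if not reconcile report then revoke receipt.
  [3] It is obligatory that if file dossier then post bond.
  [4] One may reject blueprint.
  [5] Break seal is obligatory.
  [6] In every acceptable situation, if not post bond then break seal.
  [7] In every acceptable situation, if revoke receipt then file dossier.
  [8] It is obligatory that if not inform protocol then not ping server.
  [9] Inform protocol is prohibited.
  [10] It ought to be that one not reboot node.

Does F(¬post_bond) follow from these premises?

Premise 9 is F(inform_protocol), i.e. O(¬inform_protocol).
Applying K to premise 8 (O(¬inform_protocol → ¬ping_server)) and O(¬inform_protocol) yields O(¬ping_server).
Premise 1, O(¬revoke_receipt → ping_server), contraposes to O(¬ping_server → revoke_receipt); with O(¬ping_server) we get O(revoke_receipt).
Premise 7 is O(revoke_receipt → file_dossier); since O(revoke_receipt), deontic closure gives O(file_dossier).
Applying K to premise 3 (O(file_dossier → post_bond)) and O(file_dossier) yields O(post_bond).
Premises 2, 4, 5, 6, 10 do not contribute to this derivation.
So O(post_bond) holds, i.e. F(¬post_bond). The claim follows.

Yes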